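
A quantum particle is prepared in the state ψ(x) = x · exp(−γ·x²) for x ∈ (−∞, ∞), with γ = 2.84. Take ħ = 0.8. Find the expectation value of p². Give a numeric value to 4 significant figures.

5.453

p² ψ = −ħ² d²ψ/dx²; ⟨p²⟩ = −ħ² ∫ ψ*·ψ'' dx / ∫|ψ|² dx.
Expand each integrand as polynomial × e^(−2γx²) and use ∫x^(2j)·e^(−2γx²) dx = (2j−1)!!/(4γ)^j · √(π/(2γ)), odd powers → 0; here √(π/(2γ)) = 0.74371. Differentiate with the product rule, d/dx e^(−γx²) = −2γx·e^(−γx²).
State is unnormalized: ∫|ψ|² dx = 0.065467, and ∫ψ*·(−ħ² ψ'') dx = 0.35698, so ⟨p²⟩ = 0.35698 / 0.065467.
⟨p²⟩ = 5.4528.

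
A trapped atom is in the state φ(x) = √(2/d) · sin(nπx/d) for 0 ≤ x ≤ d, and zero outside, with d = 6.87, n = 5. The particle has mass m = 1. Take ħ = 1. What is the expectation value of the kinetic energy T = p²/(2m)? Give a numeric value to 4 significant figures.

2.614

T = −(ħ²/2m) d²/dx², so ⟨T⟩ = −(ħ²/2m) ∫ φ*·φ'' dx; with m = 1.
d/dx sin(nπx/d) = (nπ/d)·cos(nπx/d) and d²/dx² sin(nπx/d) = −(nπ/d)²·sin(nπx/d); on 0 ≤ x ≤ d, ∫sin²(nπx/d) dx = d/2 and ∫sin(nπx/d)·cos(nπx/d) dx = 0.
⟨T⟩ = 2.6139.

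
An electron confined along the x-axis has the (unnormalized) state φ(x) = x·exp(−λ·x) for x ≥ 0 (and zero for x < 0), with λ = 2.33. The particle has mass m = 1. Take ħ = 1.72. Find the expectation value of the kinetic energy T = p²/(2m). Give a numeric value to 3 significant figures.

8.03

T = −(ħ²/2m) d²/dx², so ⟨T⟩ = −(ħ²/2m) ∫ φ*·φ'' dx / ∫|φ|² dx; with m = 1.
Differentiate x·exp(−λ·x) with the product rule; every integrand then reduces to terms xʲ·e^(−2λx) on [0, ∞), with ∫₀^∞ xʲ·e^(−2λx) dx = j!/(2λ)^(j+1).
State is unnormalized: ∫|φ|² dx = 0.019764, and ∫φ*·(−ħ²/2m · φ'') dx = 0.15871, so ⟨T⟩ = 0.15871 / 0.019764.
⟨T⟩ = 8.0304.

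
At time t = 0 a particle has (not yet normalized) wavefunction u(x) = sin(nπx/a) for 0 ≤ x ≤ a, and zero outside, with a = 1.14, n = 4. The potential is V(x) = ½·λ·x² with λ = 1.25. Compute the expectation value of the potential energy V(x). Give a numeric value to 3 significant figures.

0.268

⟨V⟩ = ∫ V(x)·|u|² dx / ∫|u|² dx.
With sin²θ = (1 − cos2θ)/2 on 0 ≤ x ≤ a: ∫sin²(nπx/a) dx = a/2, ∫x·sin²(nπx/a) dx = a²/4, ∫x²·sin²(nπx/a) dx = a³·(1/6 − 1/(4n²π²)); higher powers xᵏ the same way, integrating xᵏ·cos(2nπx/a) by parts.
State is unnormalized: ∫|u|² dx = 0.57000, and ∫u*·V(x)·u dx = 0.15286, so ⟨V⟩ = 0.15286 / 0.57000.
⟨V⟩ = 0.26818.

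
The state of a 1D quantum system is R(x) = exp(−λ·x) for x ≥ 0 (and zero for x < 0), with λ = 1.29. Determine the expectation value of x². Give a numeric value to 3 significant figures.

0.300

⟨x²⟩ = ∫ x²·|R|² dx / ∫|R|² dx (integrals over the domain).
Every integrand reduces to terms xʲ·e^(−2λx) on [0, ∞); use ∫₀^∞ xʲ·e^(−2λx) dx = j!/(2λ)^(j+1).
State is unnormalized: ∫|R|² dx = 0.38760, and ∫R*·x²·R dx = 0.11646, so ⟨x²⟩ = 0.11646 / 0.38760.
⟨x²⟩ = 0.30046.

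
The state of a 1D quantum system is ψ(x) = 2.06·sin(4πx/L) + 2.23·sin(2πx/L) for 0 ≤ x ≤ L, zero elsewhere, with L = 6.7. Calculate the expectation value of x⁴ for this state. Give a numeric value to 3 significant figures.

⟨x⁴⟩ = ∫ x⁴·|ψ|² dx / ∫|ψ|² dx (integrals over the domain).
On 0 ≤ x ≤ L (j ≠ l): ∫sin²(jπx/L) dx = L/2, ∫sin(jπx/L)·sin(lπx/L) dx = 0; diagonal moments ∫x·sin²(jπx/L) dx = L²/4, ∫x²·sin²(jπx/L) dx = L³·(1/6 − 1/(4j²π²)); cross terms ∫x·sin(jπx/L)·sin(lπx/L) dx = 0 for j + l even and −4jlL²/(π²(j² − l²)²) for j + l odd, ∫x²·sin(jπx/L)·sin(lπx/L) dx = (−1)^(j+l)·4jlL³/(π²(j² − l²)²); higher powers the same way via product-to-sum and parts.
State is unnormalized: ∫|ψ|² dx = 30.875, and ∫ψ*·x⁴·ψ dx = 16088., so ⟨x⁴⟩ = 16088. / 30.875.
⟨x⁴⟩ = 521.07.

521.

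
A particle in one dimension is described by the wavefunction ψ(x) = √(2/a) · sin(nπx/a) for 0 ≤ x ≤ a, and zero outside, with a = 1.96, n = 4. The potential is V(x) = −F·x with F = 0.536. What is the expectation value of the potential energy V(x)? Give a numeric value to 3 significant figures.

⟨V⟩ = ∫ V(x)·|ψ|² dx.
With sin²θ = (1 − cos2θ)/2 on 0 ≤ x ≤ a: ∫sin²(nπx/a) dx = a/2, ∫x·sin²(nπx/a) dx = a²/4, ∫x²·sin²(nπx/a) dx = a³·(1/6 − 1/(4n²π²)); higher powers xᵏ the same way, integrating xᵏ·cos(2nπx/a) by parts.
⟨V⟩ = -0.52528.

-0.525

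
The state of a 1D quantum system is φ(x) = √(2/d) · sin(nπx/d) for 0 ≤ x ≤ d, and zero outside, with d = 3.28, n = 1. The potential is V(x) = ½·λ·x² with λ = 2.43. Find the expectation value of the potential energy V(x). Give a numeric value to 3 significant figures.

⟨V⟩ = ∫ V(x)·|φ|² dx.
With sin²θ = (1 − cos2θ)/2 on 0 ≤ x ≤ d: ∫sin²(nπx/d) dx = d/2, ∫x·sin²(nπx/d) dx = d²/4, ∫x²·sin²(nπx/d) dx = d³·(1/6 − 1/(4n²π²)); higher powers xᵏ the same way, integrating xᵏ·cos(2nπx/d) by parts.
⟨V⟩ = 3.6949.

3.69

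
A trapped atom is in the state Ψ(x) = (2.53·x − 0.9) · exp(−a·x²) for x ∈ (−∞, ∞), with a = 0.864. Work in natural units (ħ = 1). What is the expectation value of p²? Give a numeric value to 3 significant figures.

p² Ψ = −ħ² d²Ψ/dx²; ⟨p²⟩ = −ħ² ∫ Ψ*·Ψ'' dx / ∫|Ψ|² dx.
Expand each integrand as polynomial × e^(−2ax²) and use ∫x^(2j)·e^(−2ax²) dx = (2j−1)!!/(4a)^j · √(π/(2a)), odd powers → 0; here √(π/(2a)) = 1.3484. Differentiate with the product rule, d/dx e^(−ax²) = −2ax·e^(−ax²).
State is unnormalized: ∫|Ψ|² dx = 3.5895, and ∫Ψ*·(−ħ² Ψ'') dx = 7.4166, so ⟨p²⟩ = 7.4166 / 3.5895.
⟨p²⟩ = 2.0662.

2.07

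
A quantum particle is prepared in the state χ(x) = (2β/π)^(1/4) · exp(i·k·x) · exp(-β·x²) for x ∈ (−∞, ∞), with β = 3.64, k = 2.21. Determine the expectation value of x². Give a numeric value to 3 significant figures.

⟨x²⟩ = ∫ x²·|χ|² dx (integrals over the domain).
Gaussian moments: ∫x^(2j)·e^(−2βx²) dx = (2j−1)!!/(4β)^j · √(π/(2β)), odd powers integrate to 0; here √(π/(2β)) = 0.65692.
⟨x²⟩ = 0.068681.

0.0687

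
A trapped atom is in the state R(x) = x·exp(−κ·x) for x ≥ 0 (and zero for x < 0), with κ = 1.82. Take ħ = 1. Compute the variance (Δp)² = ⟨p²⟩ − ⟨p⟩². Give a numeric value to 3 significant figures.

Compute ⟨p⟩ and ⟨p²⟩ separately; (Δp)² = ⟨p²⟩ − ⟨p⟩².
Differentiate x·exp(−κ·x) with the product rule; every integrand then reduces to terms xʲ·e^(−2κx) on [0, ∞), with ∫₀^∞ xʲ·e^(−2κx) dx = j!/(2κ)^(j+1).
Normalization: ∫|R|² dx = 0.041469.
⟨p⟩ = 0.0000 and ⟨p²⟩ = 3.3124.
(Δp)² = 3.3124 − (0.0000)² = 3.3124.

3.31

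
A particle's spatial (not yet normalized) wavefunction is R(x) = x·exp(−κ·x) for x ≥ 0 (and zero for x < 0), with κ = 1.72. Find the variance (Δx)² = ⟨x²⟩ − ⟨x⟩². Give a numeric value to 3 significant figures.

0.254

Compute ⟨x⟩ and ⟨x²⟩ separately, then (Δx)² = ⟨x²⟩ − ⟨x⟩².
Every integrand reduces to terms xʲ·e^(−2κx) on [0, ∞); use ∫₀^∞ xʲ·e^(−2κx) dx = j!/(2κ)^(j+1).
Normalization: ∫|R|² dx = 0.049131.
⟨x⟩ = 0.87209 and ⟨x²⟩ = 1.0141.
(Δx)² = 1.0141 − (0.87209)² = 0.25352.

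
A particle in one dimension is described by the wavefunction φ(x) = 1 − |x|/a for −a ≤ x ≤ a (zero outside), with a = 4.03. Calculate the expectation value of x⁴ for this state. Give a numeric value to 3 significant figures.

7.54

⟨x⁴⟩ = ∫ x⁴·|φ|² dx / ∫|φ|² dx (integrals over the domain).
φ is even, so ∫ over [−a, a] = 2∫₀ᵃ with φ = 1 − x/a there: ∫₀ᵃ (1 − x/a)² dx = a/3, ∫₀ᵃ x²(1 − x/a)² dx = a³/30, ∫₀ᵃ x⁴(1 − x/a)² dx = a⁵/105.
State is unnormalized: ∫|φ|² dx = 2.6867, and ∫φ*·x⁴·φ dx = 20.247, so ⟨x⁴⟩ = 20.247 / 2.6867.
⟨x⁴⟩ = 7.5362.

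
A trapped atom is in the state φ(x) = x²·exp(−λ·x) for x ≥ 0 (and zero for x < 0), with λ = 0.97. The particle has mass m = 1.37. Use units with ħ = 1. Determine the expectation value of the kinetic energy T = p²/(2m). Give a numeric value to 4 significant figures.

0.1145

T = −(ħ²/2m) d²/dx², so ⟨T⟩ = −(ħ²/2m) ∫ φ*·φ'' dx / ∫|φ|² dx; with m = 1.37.
Differentiate x²·exp(−λ·x) with the product rule; every integrand then reduces to terms xʲ·e^(−2λx) on [0, ∞), with ∫₀^∞ xʲ·e^(−2λx) dx = j!/(2λ)^(j+1).
State is unnormalized: ∫|φ|² dx = 0.87338, and ∫φ*·(−ħ²/2m · φ'') dx = 0.099971, so ⟨T⟩ = 0.099971 / 0.87338.
⟨T⟩ = 0.11446.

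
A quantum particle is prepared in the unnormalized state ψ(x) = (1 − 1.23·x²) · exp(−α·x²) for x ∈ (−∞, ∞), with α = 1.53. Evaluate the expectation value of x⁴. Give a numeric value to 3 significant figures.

⟨x⁴⟩ = ∫ x⁴·|ψ|² dx / ∫|ψ|² dx (integrals over the domain).
Expand each integrand as polynomial × e^(−2αx²) and use ∫x^(2j)·e^(−2αx²) dx = (2j−1)!!/(4α)^j · √(π/(2α)), odd powers → 0; here √(π/(2α)) = 1.0132.
State is unnormalized: ∫|ψ|² dx = 0.72874, and ∫ψ*·x⁴·ψ dx = 0.032784, so ⟨x⁴⟩ = 0.032784 / 0.72874.
⟨x⁴⟩ = 0.044987.

0.0450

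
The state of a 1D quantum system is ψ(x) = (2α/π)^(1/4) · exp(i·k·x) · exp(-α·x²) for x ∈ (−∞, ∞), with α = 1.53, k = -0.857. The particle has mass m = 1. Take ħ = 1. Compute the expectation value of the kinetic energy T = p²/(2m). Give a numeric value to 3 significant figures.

1.13

T = −(ħ²/2m) d²/dx², so ⟨T⟩ = −(ħ²/2m) ∫ ψ*·ψ'' dx; with m = 1.
Gaussian moments: ∫x^(2j)·e^(−2αx²) dx = (2j−1)!!/(4α)^j · √(π/(2α)), odd powers integrate to 0; here √(π/(2α)) = 1.0132. Derivatives: ψ′ = (ik − 2αx)·ψ, ψ″ = ((ik − 2αx)² − 2α)·ψ; the odd-in-x pieces drop out.
⟨T⟩ = 1.1322.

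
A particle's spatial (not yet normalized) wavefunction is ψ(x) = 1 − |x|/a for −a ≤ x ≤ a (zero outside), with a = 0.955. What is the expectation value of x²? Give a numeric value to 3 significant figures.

0.0912

⟨x²⟩ = ∫ x²·|ψ|² dx / ∫|ψ|² dx (integrals over the domain).
ψ is even, so ∫ over [−a, a] = 2∫₀ᵃ with ψ = 1 − x/a there: ∫₀ᵃ (1 − x/a)² dx = a/3, ∫₀ᵃ x²(1 − x/a)² dx = a³/30, ∫₀ᵃ x⁴(1 − x/a)² dx = a⁵/105.
State is unnormalized: ∫|ψ|² dx = 0.63667, and ∫ψ*·x²·ψ dx = 0.058066, so ⟨x²⟩ = 0.058066 / 0.63667.
⟨x²⟩ = 0.091203.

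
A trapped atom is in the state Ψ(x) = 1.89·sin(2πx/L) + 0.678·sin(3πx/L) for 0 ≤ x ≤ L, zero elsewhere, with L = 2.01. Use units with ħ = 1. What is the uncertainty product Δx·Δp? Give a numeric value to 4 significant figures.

1.592

Δx = √(⟨x²⟩−⟨x⟩²), Δp = √(⟨p²⟩−⟨p⟩²).
On 0 ≤ x ≤ L (j ≠ l): ∫sin²(jπx/L) dx = L/2, ∫sin(jπx/L)·sin(lπx/L) dx = 0; diagonal moments ∫x·sin²(jπx/L) dx = L²/4, ∫x²·sin²(jπx/L) dx = L³·(1/6 − 1/(4j²π²)); cross terms ∫x·sin(jπx/L)·sin(lπx/L) dx = 0 for j + l even and −4jlL²/(π²(j² − l²)²) for j + l odd, ∫x²·sin(jπx/L)·sin(lπx/L) dx = (−1)^(j+l)·4jlL³/(π²(j² − l²)²); higher powers the same way via product-to-sum and parts. d²/dx² sin(jπx/L) = −(jπ/L)²·sin(jπx/L); on 0 ≤ x ≤ L, ∫sin²(jπx/L) dx = L/2 and ∫sin(jπx/L)·sin(lπx/L) dx = 0 for j ≠ l, so only diagonal terms survive in ∫|Ψ|² and ∫Ψ·Ψ″; ∫Ψ·Ψ′ dx = [Ψ²/2] between the walls = 0.
Normalization: ∫|Ψ|² dx = 4.0519.
⟨x⟩ = 0.75645, ⟨x²⟩ = 0.79918 ⇒ Δx = 0.47641.
⟨p⟩ = 0.0000, ⟨p²⟩ = 11.164 ⇒ Δp = 3.3413.
Δx·Δp = 1.5918.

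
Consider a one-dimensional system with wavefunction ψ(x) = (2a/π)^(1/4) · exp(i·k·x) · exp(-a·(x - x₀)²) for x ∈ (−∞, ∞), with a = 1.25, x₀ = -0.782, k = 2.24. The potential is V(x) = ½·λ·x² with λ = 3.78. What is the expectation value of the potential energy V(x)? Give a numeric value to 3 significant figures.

⟨V⟩ = ∫ V(x)·|ψ|² dx.
Gaussian moments (u = x − x₀): ∫u^(2j)·e^(−2au²) du = (2j−1)!!/(4a)^j · √(π/(2a)), odd powers integrate to 0; here √(π/(2a)) = 1.1210.
⟨V⟩ = 1.5338.

1.53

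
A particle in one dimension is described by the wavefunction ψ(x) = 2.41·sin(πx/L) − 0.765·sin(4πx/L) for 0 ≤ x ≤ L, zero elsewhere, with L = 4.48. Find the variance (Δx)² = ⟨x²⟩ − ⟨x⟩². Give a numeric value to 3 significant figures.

Compute ⟨x⟩ and ⟨x²⟩ separately, then (Δx)² = ⟨x²⟩ − ⟨x⟩².
On 0 ≤ x ≤ L (j ≠ l): ∫sin²(jπx/L) dx = L/2, ∫sin(jπx/L)·sin(lπx/L) dx = 0; diagonal moments ∫x·sin²(jπx/L) dx = L²/4, ∫x²·sin²(jπx/L) dx = L³·(1/6 − 1/(4j²π²)); cross terms ∫x·sin(jπx/L)·sin(lπx/L) dx = 0 for j + l even and −4jlL²/(π²(j² − l²)²) for j + l odd, ∫x²·sin(jπx/L)·sin(lπx/L) dx = (−1)^(j+l)·4jlL³/(π²(j² − l²)²); higher powers the same way via product-to-sum and parts.
Normalization: ∫|ψ|² dx = 14.321.
⟨x⟩ = 2.2772 and ⟨x²⟩ = 5.9274.
(Δx)² = 5.9274 − (2.2772)² = 0.74162.

0.742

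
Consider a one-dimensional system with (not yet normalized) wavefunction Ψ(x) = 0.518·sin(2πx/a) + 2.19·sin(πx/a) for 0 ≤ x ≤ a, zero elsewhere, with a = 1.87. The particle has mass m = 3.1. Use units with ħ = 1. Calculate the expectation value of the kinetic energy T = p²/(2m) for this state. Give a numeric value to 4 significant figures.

0.5276

T = −(ħ²/2m) d²/dx², so ⟨T⟩ = −(ħ²/2m) ∫ Ψ*·Ψ'' dx / ∫|Ψ|² dx; with m = 3.1.
d²/dx² sin(jπx/a) = −(jπ/a)²·sin(jπx/a); on 0 ≤ x ≤ a, ∫sin²(jπx/a) dx = a/2 and ∫sin(jπx/a)·sin(lπx/a) dx = 0 for j ≠ l, so only diagonal terms survive in ∫|Ψ|² and ∫Ψ·Ψ″; ∫Ψ·Ψ′ dx = [Ψ²/2] between the walls = 0.
State is unnormalized: ∫|Ψ|² dx = 4.7352, and ∫Ψ*·(−ħ²/2m · Ψ'') dx = 2.4982, so ⟨T⟩ = 2.4982 / 4.7352.
⟨T⟩ = 0.52758.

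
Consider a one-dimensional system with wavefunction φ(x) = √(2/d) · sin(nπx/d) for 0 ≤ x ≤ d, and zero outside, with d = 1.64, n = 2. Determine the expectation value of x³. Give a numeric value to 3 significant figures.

⟨x³⟩ = ∫ x³·|φ|² dx (integrals over the domain).
With sin²θ = (1 − cos2θ)/2 on 0 ≤ x ≤ d: ∫sin²(nπx/d) dx = d/2, ∫x·sin²(nπx/d) dx = d²/4, ∫x²·sin²(nπx/d) dx = d³·(1/6 − 1/(4n²π²)); higher powers xᵏ the same way, integrating xᵏ·cos(2nπx/d) by parts.
⟨x³⟩ = 1.0189.

1.02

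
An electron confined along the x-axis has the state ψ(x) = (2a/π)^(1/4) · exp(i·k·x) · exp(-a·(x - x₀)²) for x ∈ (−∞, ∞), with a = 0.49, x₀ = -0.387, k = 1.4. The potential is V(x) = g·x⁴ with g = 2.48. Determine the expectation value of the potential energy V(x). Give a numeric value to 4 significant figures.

⟨V⟩ = ∫ V(x)·|ψ|² dx.
Gaussian moments (u = x − x₀): ∫u^(2j)·e^(−2au²) du = (2j−1)!!/(4a)^j · √(π/(2a)), odd powers integrate to 0; here √(π/(2a)) = 1.7904.
⟨V⟩ = 3.1293.

3.129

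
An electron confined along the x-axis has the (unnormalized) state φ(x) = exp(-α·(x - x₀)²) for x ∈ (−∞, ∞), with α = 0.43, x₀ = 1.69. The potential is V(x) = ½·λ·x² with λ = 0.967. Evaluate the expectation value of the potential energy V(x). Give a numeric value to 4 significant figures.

⟨V⟩ = ∫ V(x)·|φ|² dx / ∫|φ|² dx.
Gaussian moments (u = x − x₀): ∫u^(2j)·e^(−2αu²) du = (2j−1)!!/(4α)^j · √(π/(2α)), odd powers integrate to 0; here √(π/(2α)) = 1.9113.
State is unnormalized: ∫|φ|² dx = 1.9113, and ∫φ*·V(x)·φ dx = 3.1766, so ⟨V⟩ = 3.1766 / 1.9113.
⟨V⟩ = 1.6620.

1.662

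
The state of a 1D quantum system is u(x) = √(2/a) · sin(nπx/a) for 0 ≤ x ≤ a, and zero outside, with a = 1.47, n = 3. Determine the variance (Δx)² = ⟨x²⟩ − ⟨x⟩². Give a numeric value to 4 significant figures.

Compute ⟨x⟩ and ⟨x²⟩ separately, then (Δx)² = ⟨x²⟩ − ⟨x⟩².
With sin²θ = (1 − cos2θ)/2 on 0 ≤ x ≤ a: ∫sin²(nπx/a) dx = a/2, ∫x·sin²(nπx/a) dx = a²/4, ∫x²·sin²(nπx/a) dx = a³·(1/6 − 1/(4n²π²)); higher powers xᵏ the same way, integrating xᵏ·cos(2nπx/a) by parts.
⟨x⟩ = 0.73500 and ⟨x²⟩ = 0.70814.
(Δx)² = 0.70814 − (0.73500)² = 0.16791.

0.1679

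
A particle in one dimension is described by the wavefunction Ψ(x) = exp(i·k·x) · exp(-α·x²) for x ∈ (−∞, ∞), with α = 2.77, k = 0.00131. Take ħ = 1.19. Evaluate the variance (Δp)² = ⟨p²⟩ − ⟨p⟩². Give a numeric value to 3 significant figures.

Compute ⟨p⟩ and ⟨p²⟩ separately; (Δp)² = ⟨p²⟩ − ⟨p⟩².
Gaussian moments: ∫x^(2j)·e^(−2αx²) dx = (2j−1)!!/(4α)^j · √(π/(2α)), odd powers integrate to 0; here √(π/(2α)) = 0.75304. Derivatives: Ψ′ = (ik − 2αx)·Ψ, Ψ″ = ((ik − 2αx)² − 2α)·Ψ; the odd-in-x pieces drop out.
Normalization: ∫|Ψ|² dx = 0.75304.
⟨p⟩ = 0.0015589 and ⟨p²⟩ = 3.9226.
(Δp)² = 3.9226 − (0.0015589)² = 3.9226.

3.92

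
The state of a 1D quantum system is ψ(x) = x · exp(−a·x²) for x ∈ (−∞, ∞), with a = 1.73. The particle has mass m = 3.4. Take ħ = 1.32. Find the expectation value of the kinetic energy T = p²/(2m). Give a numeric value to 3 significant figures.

T = −(ħ²/2m) d²/dx², so ⟨T⟩ = −(ħ²/2m) ∫ ψ*·ψ'' dx / ∫|ψ|² dx; with m = 3.4.
Expand each integrand as polynomial × e^(−2ax²) and use ∫x^(2j)·e^(−2ax²) dx = (2j−1)!!/(4a)^j · √(π/(2a)), odd powers → 0; here √(π/(2a)) = 0.95288. Differentiate with the product rule, d/dx e^(−ax²) = −2ax·e^(−ax²).
State is unnormalized: ∫|ψ|² dx = 0.13770, and ∫ψ*·(−ħ²/2m · ψ'') dx = 0.18312, so ⟨T⟩ = 0.18312 / 0.13770.
⟨T⟩ = 1.3299.

1.33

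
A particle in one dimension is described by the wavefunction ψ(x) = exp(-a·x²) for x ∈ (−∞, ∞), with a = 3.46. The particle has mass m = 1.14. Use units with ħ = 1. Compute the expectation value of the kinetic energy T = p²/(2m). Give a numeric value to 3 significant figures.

1.52

T = −(ħ²/2m) d²/dx², so ⟨T⟩ = −(ħ²/2m) ∫ ψ*·ψ'' dx / ∫|ψ|² dx; with m = 1.14.
Gaussian moments: ∫x^(2j)·e^(−2ax²) dx = (2j−1)!!/(4a)^j · √(π/(2a)), odd powers integrate to 0; here √(π/(2a)) = 0.67379. Derivatives: d/dx e^(−ax²) = −2ax·e^(−ax²), d²/dx² e^(−ax²) = (4a²x² − 2a)·e^(−ax²).
State is unnormalized: ∫|ψ|² dx = 0.67379, and ∫ψ*·(−ħ²/2m · ψ'') dx = 1.0225, so ⟨T⟩ = 1.0225 / 0.67379.
⟨T⟩ = 1.5175.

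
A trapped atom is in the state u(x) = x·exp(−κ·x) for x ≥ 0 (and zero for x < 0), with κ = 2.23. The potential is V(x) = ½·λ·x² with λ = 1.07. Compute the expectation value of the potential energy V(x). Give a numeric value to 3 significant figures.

0.323

⟨V⟩ = ∫ V(x)·|u|² dx / ∫|u|² dx.
Every integrand reduces to terms xʲ·e^(−2κx) on [0, ∞); use ∫₀^∞ xʲ·e^(−2κx) dx = j!/(2κ)^(j+1).
State is unnormalized: ∫|u|² dx = 0.022544, and ∫u*·V(x)·u dx = 0.0072760, so ⟨V⟩ = 0.0072760 / 0.022544.
⟨V⟩ = 0.32275.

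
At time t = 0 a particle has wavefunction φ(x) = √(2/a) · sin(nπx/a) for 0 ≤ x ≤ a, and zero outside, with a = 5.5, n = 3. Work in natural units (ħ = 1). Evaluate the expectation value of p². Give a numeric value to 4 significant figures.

2.936

p² φ = −ħ² d²φ/dx²; ⟨p²⟩ = −ħ² ∫ φ*·φ'' dx.
d/dx sin(nπx/a) = (nπ/a)·cos(nπx/a) and d²/dx² sin(nπx/a) = −(nπ/a)²·sin(nπx/a); on 0 ≤ x ≤ a, ∫sin²(nπx/a) dx = a/2 and ∫sin(nπx/a)·cos(nπx/a) dx = 0.
⟨p²⟩ = 2.9364.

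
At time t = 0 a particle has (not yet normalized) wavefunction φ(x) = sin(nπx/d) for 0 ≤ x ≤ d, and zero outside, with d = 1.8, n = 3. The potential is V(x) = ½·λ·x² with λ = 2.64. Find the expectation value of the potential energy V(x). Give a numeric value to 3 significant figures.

⟨V⟩ = ∫ V(x)·|φ|² dx / ∫|φ|² dx.
With sin²θ = (1 − cos2θ)/2 on 0 ≤ x ≤ d: ∫sin²(nπx/d) dx = d/2, ∫x·sin²(nπx/d) dx = d²/4, ∫x²·sin²(nπx/d) dx = d³·(1/6 − 1/(4n²π²)); higher powers xᵏ the same way, integrating xᵏ·cos(2nπx/d) by parts.
State is unnormalized: ∫|φ|² dx = 0.90000, and ∫φ*·V(x)·φ dx = 1.2614, so ⟨V⟩ = 1.2614 / 0.90000.
⟨V⟩ = 1.4015.

1.40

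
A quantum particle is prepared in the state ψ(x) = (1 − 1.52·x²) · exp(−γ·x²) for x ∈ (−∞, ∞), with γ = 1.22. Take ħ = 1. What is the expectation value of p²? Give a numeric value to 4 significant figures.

p² ψ = −ħ² d²ψ/dx²; ⟨p²⟩ = −ħ² ∫ ψ*·ψ'' dx / ∫|ψ|² dx.
Expand each integrand as polynomial × e^(−2γx²) and use ∫x^(2j)·e^(−2γx²) dx = (2j−1)!!/(4γ)^j · √(π/(2γ)), odd powers → 0; here √(π/(2γ)) = 1.1347. Differentiate with the product rule, d/dx e^(−γx²) = −2γx·e^(−γx²).
State is unnormalized: ∫|ψ|² dx = 0.75809, and ∫ψ*·(−ħ² ψ'') dx = 3.1868, so ⟨p²⟩ = 3.1868 / 0.75809.
⟨p²⟩ = 4.2037.

4.204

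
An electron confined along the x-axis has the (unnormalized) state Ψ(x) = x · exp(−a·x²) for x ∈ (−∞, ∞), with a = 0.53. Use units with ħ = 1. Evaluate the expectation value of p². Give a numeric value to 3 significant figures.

p² Ψ = −ħ² d²Ψ/dx²; ⟨p²⟩ = −ħ² ∫ Ψ*·Ψ'' dx / ∫|Ψ|² dx.
Expand each integrand as polynomial × e^(−2ax²) and use ∫x^(2j)·e^(−2ax²) dx = (2j−1)!!/(4a)^j · √(π/(2a)), odd powers → 0; here √(π/(2a)) = 1.7216. Differentiate with the product rule, d/dx e^(−ax²) = −2ax·e^(−ax²).
State is unnormalized: ∫|Ψ|² dx = 0.81206, and ∫Ψ*·(−ħ² Ψ'') dx = 1.2912, so ⟨p²⟩ = 1.2912 / 0.81206.
⟨p²⟩ = 1.5900.

1.59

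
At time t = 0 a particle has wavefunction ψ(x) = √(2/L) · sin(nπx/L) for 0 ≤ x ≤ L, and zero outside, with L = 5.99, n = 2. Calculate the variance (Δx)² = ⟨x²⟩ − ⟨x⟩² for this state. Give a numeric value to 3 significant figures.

Compute ⟨x⟩ and ⟨x²⟩ separately, then (Δx)² = ⟨x²⟩ − ⟨x⟩².
With sin²θ = (1 − cos2θ)/2 on 0 ≤ x ≤ L: ∫sin²(nπx/L) dx = L/2, ∫x·sin²(nπx/L) dx = L²/4, ∫x²·sin²(nπx/L) dx = L³·(1/6 − 1/(4n²π²)); higher powers xᵏ the same way, integrating xᵏ·cos(2nπx/L) by parts.
⟨x⟩ = 2.9950 and ⟨x²⟩ = 11.506.
(Δx)² = 11.506 − (2.9950)² = 2.5356.

2.54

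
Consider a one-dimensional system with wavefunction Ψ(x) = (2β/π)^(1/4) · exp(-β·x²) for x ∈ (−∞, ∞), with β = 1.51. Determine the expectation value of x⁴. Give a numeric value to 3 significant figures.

0.0822

⟨x⁴⟩ = ∫ x⁴·|Ψ|² dx (integrals over the domain).
Gaussian moments: ∫x^(2j)·e^(−2βx²) dx = (2j−1)!!/(4β)^j · √(π/(2β)), odd powers integrate to 0; here √(π/(2β)) = 1.0199.
⟨x⁴⟩ = 0.082233.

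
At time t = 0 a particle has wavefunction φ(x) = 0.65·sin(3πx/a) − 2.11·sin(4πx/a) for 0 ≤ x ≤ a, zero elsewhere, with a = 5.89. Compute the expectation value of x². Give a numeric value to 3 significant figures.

⟨x²⟩ = ∫ x²·|φ|² dx / ∫|φ|² dx (integrals over the domain).
On 0 ≤ x ≤ a (j ≠ l): ∫sin²(jπx/a) dx = a/2, ∫sin(jπx/a)·sin(lπx/a) dx = 0; diagonal moments ∫x·sin²(jπx/a) dx = a²/4, ∫x²·sin²(jπx/a) dx = a³·(1/6 − 1/(4j²π²)); cross terms ∫x·sin(jπx/a)·sin(lπx/a) dx = 0 for j + l even and −4jla²/(π²(j² − l²)²) for j + l odd, ∫x²·sin(jπx/a)·sin(lπx/a) dx = (−1)^(j+l)·4jla³/(π²(j² − l²)²); higher powers the same way via product-to-sum and parts.
State is unnormalized: ∫|φ|² dx = 14.356, and ∫φ*·x²·φ dx = 219.96, so ⟨x²⟩ = 219.96 / 14.356.
⟨x²⟩ = 15.322.

15.3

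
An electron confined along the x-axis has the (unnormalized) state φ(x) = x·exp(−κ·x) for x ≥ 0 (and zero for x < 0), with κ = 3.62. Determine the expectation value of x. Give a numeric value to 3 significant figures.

0.414

⟨x⟩ = ∫ x·|φ|² dx / ∫|φ|² dx (integrals over the domain).
Every integrand reduces to terms xʲ·e^(−2κx) on [0, ∞); use ∫₀^∞ xʲ·e^(−2κx) dx = j!/(2κ)^(j+1).
State is unnormalized: ∫|φ|² dx = 0.0052700, and ∫φ*·x·φ dx = 0.0021837, so ⟨x⟩ = 0.0021837 / 0.0052700.
⟨x⟩ = 0.41436.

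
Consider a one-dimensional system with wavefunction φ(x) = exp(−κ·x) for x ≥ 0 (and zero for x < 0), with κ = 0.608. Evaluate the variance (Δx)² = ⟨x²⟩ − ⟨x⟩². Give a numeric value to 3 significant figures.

0.676

Compute ⟨x⟩ and ⟨x²⟩ separately, then (Δx)² = ⟨x²⟩ − ⟨x⟩².
Every integrand reduces to terms xʲ·e^(−2κx) on [0, ∞); use ∫₀^∞ xʲ·e^(−2κx) dx = j!/(2κ)^(j+1).
Normalization: ∫|φ|² dx = 0.82237.
⟨x⟩ = 0.82237 and ⟨x²⟩ = 1.3526.
(Δx)² = 1.3526 − (0.82237)² = 0.67629.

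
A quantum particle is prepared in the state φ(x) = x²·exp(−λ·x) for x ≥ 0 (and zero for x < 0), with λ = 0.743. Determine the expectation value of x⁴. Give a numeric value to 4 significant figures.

⟨x⁴⟩ = ∫ x⁴·|φ|² dx / ∫|φ|² dx (integrals over the domain).
Every integrand reduces to terms xʲ·e^(−2λx) on [0, ∞); use ∫₀^∞ xʲ·e^(−2λx) dx = j!/(2λ)^(j+1).
State is unnormalized: ∫|φ|² dx = 3.3122, and ∫φ*·x⁴·φ dx = 1141.2, so ⟨x⁴⟩ = 1141.2 / 3.3122.
⟨x⁴⟩ = 344.54.

344.5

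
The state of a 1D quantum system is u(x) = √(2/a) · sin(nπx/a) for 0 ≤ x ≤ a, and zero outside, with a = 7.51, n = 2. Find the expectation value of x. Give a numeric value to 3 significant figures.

3.76

⟨x⟩ = ∫ x·|u|² dx (integrals over the domain).
With sin²θ = (1 − cos2θ)/2 on 0 ≤ x ≤ a: ∫sin²(nπx/a) dx = a/2, ∫x·sin²(nπx/a) dx = a²/4, ∫x²·sin²(nπx/a) dx = a³·(1/6 − 1/(4n²π²)); higher powers xᵏ the same way, integrating xᵏ·cos(2nπx/a) by parts.
⟨x⟩ = 3.7550.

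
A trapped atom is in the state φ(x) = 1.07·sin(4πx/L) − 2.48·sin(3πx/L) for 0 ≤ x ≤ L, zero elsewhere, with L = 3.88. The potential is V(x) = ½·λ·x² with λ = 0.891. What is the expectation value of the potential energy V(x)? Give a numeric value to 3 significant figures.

⟨V⟩ = ∫ V(x)·|φ|² dx / ∫|φ|² dx.
On 0 ≤ x ≤ L (j ≠ l): ∫sin²(jπx/L) dx = L/2, ∫sin(jπx/L)·sin(lπx/L) dx = 0; diagonal moments ∫x·sin²(jπx/L) dx = L²/4, ∫x²·sin²(jπx/L) dx = L³·(1/6 − 1/(4j²π²)); cross terms ∫x·sin(jπx/L)·sin(lπx/L) dx = 0 for j + l even and −4jlL²/(π²(j² − l²)²) for j + l odd, ∫x²·sin(jπx/L)·sin(lπx/L) dx = (−1)^(j+l)·4jlL³/(π²(j² − l²)²); higher powers the same way via product-to-sum and parts.
State is unnormalized: ∫|φ|² dx = 14.153, and ∫φ*·V(x)·φ dx = 44.850, so ⟨V⟩ = 44.850 / 14.153.
⟨V⟩ = 3.1689.

3.17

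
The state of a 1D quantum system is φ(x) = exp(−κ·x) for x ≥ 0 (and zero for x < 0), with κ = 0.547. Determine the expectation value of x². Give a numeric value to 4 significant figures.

⟨x²⟩ = ∫ x²·|φ|² dx / ∫|φ|² dx (integrals over the domain).
Every integrand reduces to terms xʲ·e^(−2κx) on [0, ∞); use ∫₀^∞ xʲ·e^(−2κx) dx = j!/(2κ)^(j+1).
State is unnormalized: ∫|φ|² dx = 0.91408, and ∫φ*·x²·φ dx = 1.5275, so ⟨x²⟩ = 1.5275 / 0.91408.
⟨x²⟩ = 1.6711.

1.671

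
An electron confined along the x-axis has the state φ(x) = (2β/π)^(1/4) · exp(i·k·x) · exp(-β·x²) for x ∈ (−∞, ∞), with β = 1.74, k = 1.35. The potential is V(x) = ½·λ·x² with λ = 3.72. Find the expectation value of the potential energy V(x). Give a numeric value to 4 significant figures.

⟨V⟩ = ∫ V(x)·|φ|² dx.
Gaussian moments: ∫x^(2j)·e^(−2βx²) dx = (2j−1)!!/(4β)^j · √(π/(2β)), odd powers integrate to 0; here √(π/(2β)) = 0.95013.
⟨V⟩ = 0.26724.

0.2672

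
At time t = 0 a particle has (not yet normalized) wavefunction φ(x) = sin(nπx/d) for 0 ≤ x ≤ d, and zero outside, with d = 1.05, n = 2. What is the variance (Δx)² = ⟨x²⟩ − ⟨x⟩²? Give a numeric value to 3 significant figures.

Compute ⟨x⟩ and ⟨x²⟩ separately, then (Δx)² = ⟨x²⟩ − ⟨x⟩².
With sin²θ = (1 − cos2θ)/2 on 0 ≤ x ≤ d: ∫sin²(nπx/d) dx = d/2, ∫x·sin²(nπx/d) dx = d²/4, ∫x²·sin²(nπx/d) dx = d³·(1/6 − 1/(4n²π²)); higher powers xᵏ the same way, integrating xᵏ·cos(2nπx/d) by parts.
Normalization: ∫|φ|² dx = 0.52500.
⟨x⟩ = 0.52500 and ⟨x²⟩ = 0.35354.
(Δx)² = 0.35354 − (0.52500)² = 0.077912.

0.0779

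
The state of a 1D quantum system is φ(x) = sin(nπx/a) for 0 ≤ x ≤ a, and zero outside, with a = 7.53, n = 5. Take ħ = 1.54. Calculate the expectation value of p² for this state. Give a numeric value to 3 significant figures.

10.3

p² φ = −ħ² d²φ/dx²; ⟨p²⟩ = −ħ² ∫ φ*·φ'' dx / ∫|φ|² dx.
d/dx sin(nπx/a) = (nπ/a)·cos(nπx/a) and d²/dx² sin(nπx/a) = −(nπ/a)²·sin(nπx/a); on 0 ≤ x ≤ a, ∫sin²(nπx/a) dx = a/2 and ∫sin(nπx/a)·cos(nπx/a) dx = 0.
State is unnormalized: ∫|φ|² dx = 3.7650, and ∫φ*·(−ħ² φ'') dx = 38.856, so ⟨p²⟩ = 38.856 / 3.7650.
⟨p²⟩ = 10.320.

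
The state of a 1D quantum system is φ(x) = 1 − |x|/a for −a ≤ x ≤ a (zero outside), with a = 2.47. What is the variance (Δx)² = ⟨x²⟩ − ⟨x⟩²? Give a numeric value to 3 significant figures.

Compute ⟨x⟩ and ⟨x²⟩ separately, then (Δx)² = ⟨x²⟩ − ⟨x⟩².
φ is even, so ∫ over [−a, a] = 2∫₀ᵃ with φ = 1 − x/a there: ∫₀ᵃ (1 − x/a)² dx = a/3, ∫₀ᵃ x²(1 − x/a)² dx = a³/30, ∫₀ᵃ x⁴(1 − x/a)² dx = a⁵/105.
Normalization: ∫|φ|² dx = 1.6467.
⟨x⟩ = 0.0000 and ⟨x²⟩ = 0.61009.
(Δx)² = 0.61009 − (0.0000)² = 0.61009.

0.610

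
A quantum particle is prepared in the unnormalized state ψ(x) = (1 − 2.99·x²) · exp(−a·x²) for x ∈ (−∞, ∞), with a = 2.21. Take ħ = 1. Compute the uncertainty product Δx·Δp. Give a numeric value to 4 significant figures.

0.9781

Δx = √(⟨x²⟩−⟨x⟩²), Δp = √(⟨p²⟩−⟨p⟩²).
Expand each integrand as polynomial × e^(−2ax²) and use ∫x^(2j)·e^(−2ax²) dx = (2j−1)!!/(4a)^j · √(π/(2a)), odd powers → 0; here √(π/(2a)) = 0.84307. Differentiate with the product rule, d/dx e^(−ax²) = −2ax·e^(−ax²).
Normalization: ∫|ψ|² dx = 0.56211.
⟨x⟩ = 0.0000, ⟨x²⟩ = 0.11650 ⇒ Δx = 0.34132.
⟨p⟩ = 0.0000, ⟨p²⟩ = 8.2113 ⇒ Δp = 2.8655.
Δx·Δp = 0.97806.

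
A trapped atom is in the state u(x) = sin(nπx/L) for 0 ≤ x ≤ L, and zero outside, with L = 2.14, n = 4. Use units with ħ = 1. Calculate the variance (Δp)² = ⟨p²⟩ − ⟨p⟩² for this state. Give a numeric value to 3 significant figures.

34.5

Compute ⟨p⟩ and ⟨p²⟩ separately; (Δp)² = ⟨p²⟩ − ⟨p⟩².
d/dx sin(nπx/L) = (nπ/L)·cos(nπx/L) and d²/dx² sin(nπx/L) = −(nπ/L)²·sin(nπx/L); on 0 ≤ x ≤ L, ∫sin²(nπx/L) dx = L/2 and ∫sin(nπx/L)·cos(nπx/L) dx = 0.
Normalization: ∫|u|² dx = 1.0700.
⟨p⟩ = 0.0000 and ⟨p²⟩ = 34.482.
(Δp)² = 34.482 − (0.0000)² = 34.482.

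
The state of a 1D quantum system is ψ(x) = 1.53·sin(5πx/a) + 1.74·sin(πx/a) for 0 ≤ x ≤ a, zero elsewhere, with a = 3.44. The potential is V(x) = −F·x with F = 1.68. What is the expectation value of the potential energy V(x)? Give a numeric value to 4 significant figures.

⟨V⟩ = ∫ V(x)·|ψ|² dx / ∫|ψ|² dx.
On 0 ≤ x ≤ a (j ≠ l): ∫sin²(jπx/a) dx = a/2, ∫sin(jπx/a)·sin(lπx/a) dx = 0; diagonal moments ∫x·sin²(jπx/a) dx = a²/4, ∫x²·sin²(jπx/a) dx = a³·(1/6 − 1/(4j²π²)); cross terms ∫x·sin(jπx/a)·sin(lπx/a) dx = 0 for j + l even and −4jla²/(π²(j² − l²)²) for j + l odd, ∫x²·sin(jπx/a)·sin(lπx/a) dx = (−1)^(j+l)·4jla³/(π²(j² − l²)²); higher powers the same way via product-to-sum and parts.
State is unnormalized: ∫|ψ|² dx = 9.2338, and ∫ψ*·V(x)·ψ dx = -26.682, so ⟨V⟩ = -26.682 / 9.2338.
⟨V⟩ = -2.8896.

-2.890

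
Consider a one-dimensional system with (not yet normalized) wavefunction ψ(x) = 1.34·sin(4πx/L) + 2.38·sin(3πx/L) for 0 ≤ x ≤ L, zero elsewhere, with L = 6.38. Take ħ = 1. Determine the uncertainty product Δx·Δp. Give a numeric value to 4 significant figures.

2.285

Δx = √(⟨x²⟩−⟨x⟩²), Δp = √(⟨p²⟩−⟨p⟩²).
On 0 ≤ x ≤ L (j ≠ l): ∫sin²(jπx/L) dx = L/2, ∫sin(jπx/L)·sin(lπx/L) dx = 0; diagonal moments ∫x·sin²(jπx/L) dx = L²/4, ∫x²·sin²(jπx/L) dx = L³·(1/6 − 1/(4j²π²)); cross terms ∫x·sin(jπx/L)·sin(lπx/L) dx = 0 for j + l even and −4jlL²/(π²(j² − l²)²) for j + l odd, ∫x²·sin(jπx/L)·sin(lπx/L) dx = (−1)^(j+l)·4jlL³/(π²(j² − l²)²); higher powers the same way via product-to-sum and parts. d²/dx² sin(jπx/L) = −(jπ/L)²·sin(jπx/L); on 0 ≤ x ≤ L, ∫sin²(jπx/L) dx = L/2 and ∫sin(jπx/L)·sin(lπx/L) dx = 0 for j ≠ l, so only diagonal terms survive in ∫|ψ|² and ∫ψ·ψ″; ∫ψ·ψ′ dx = [ψ²/2] between the walls = 0.
Normalization: ∫|ψ|² dx = 23.797.
⟨x⟩ = 2.1071, ⟨x²⟩ = 6.4545 ⇒ Δx = 1.4193.
⟨p⟩ = 0.0000, ⟨p²⟩ = 2.5908 ⇒ Δp = 1.6096.
Δx·Δp = 2.2845.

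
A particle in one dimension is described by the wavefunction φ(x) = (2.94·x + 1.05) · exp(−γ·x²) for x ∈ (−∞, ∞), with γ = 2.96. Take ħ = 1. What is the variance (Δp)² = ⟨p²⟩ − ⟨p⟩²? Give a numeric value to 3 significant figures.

5.32

Compute ⟨p⟩ and ⟨p²⟩ separately; (Δp)² = ⟨p²⟩ − ⟨p⟩².
Expand each integrand as polynomial × e^(−2γx²) and use ∫x^(2j)·e^(−2γx²) dx = (2j−1)!!/(4γ)^j · √(π/(2γ)), odd powers → 0; here √(π/(2γ)) = 0.72847. Differentiate with the product rule, d/dx e^(−γx²) = −2γx·e^(−γx²).
Normalization: ∫|φ|² dx = 1.3350.
⟨p⟩ = 0.0000 and ⟨p²⟩ = 5.3184.
(Δp)² = 5.3184 − (0.0000)² = 5.3184.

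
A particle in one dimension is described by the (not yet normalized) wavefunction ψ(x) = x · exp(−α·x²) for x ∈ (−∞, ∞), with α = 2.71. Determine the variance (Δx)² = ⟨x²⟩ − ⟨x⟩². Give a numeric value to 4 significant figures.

Compute ⟨x⟩ and ⟨x²⟩ separately, then (Δx)² = ⟨x²⟩ − ⟨x⟩².
Expand each integrand as polynomial × e^(−2αx²) and use ∫x^(2j)·e^(−2αx²) dx = (2j−1)!!/(4α)^j · √(π/(2α)), odd powers → 0; here √(π/(2α)) = 0.76133.
Normalization: ∫|ψ|² dx = 0.070234.
⟨x⟩ = 0.0000 and ⟨x²⟩ = 0.27675.
(Δx)² = 0.27675 − (0.0000)² = 0.27675.

0.2768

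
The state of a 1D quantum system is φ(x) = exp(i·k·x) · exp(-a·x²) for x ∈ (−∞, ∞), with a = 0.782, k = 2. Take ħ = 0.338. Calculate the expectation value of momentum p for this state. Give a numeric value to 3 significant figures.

0.676

p φ = −iħ dφ/dx; then ⟨p⟩ = ∫ φ*·(pφ) dx / ∫|φ|² dx.
Gaussian moments: ∫x^(2j)·e^(−2ax²) dx = (2j−1)!!/(4a)^j · √(π/(2a)), odd powers integrate to 0; here √(π/(2a)) = 1.4173. Derivatives: φ′ = (ik − 2ax)·φ, φ″ = ((ik − 2ax)² − 2a)·φ; the odd-in-x pieces drop out.
State is unnormalized: ∫|φ|² dx = 1.4173, and ∫φ*·(−iħ φ') dx = 0.95808, so ⟨p⟩ = 0.95808 / 1.4173.
⟨p⟩ = 0.67600.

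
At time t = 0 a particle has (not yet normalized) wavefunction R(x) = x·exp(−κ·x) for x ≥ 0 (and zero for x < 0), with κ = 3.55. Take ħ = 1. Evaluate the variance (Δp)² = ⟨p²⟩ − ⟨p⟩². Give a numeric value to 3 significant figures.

Compute ⟨p⟩ and ⟨p²⟩ separately; (Δp)² = ⟨p²⟩ − ⟨p⟩².
Differentiate x·exp(−κ·x) with the product rule; every integrand then reduces to terms xʲ·e^(−2κx) on [0, ∞), with ∫₀^∞ xʲ·e^(−2κx) dx = j!/(2κ)^(j+1).
Normalization: ∫|R|² dx = 0.0055880.
⟨p⟩ = 0.0000 and ⟨p²⟩ = 12.603.
(Δp)² = 12.603 − (0.0000)² = 12.603.

12.6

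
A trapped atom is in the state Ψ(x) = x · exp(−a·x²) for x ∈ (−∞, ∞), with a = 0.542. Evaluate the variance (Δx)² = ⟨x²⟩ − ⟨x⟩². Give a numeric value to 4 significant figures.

1.384

Compute ⟨x⟩ and ⟨x²⟩ separately, then (Δx)² = ⟨x²⟩ − ⟨x⟩².
Expand each integrand as polynomial × e^(−2ax²) and use ∫x^(2j)·e^(−2ax²) dx = (2j−1)!!/(4a)^j · √(π/(2a)), odd powers → 0; here √(π/(2a)) = 1.7024.
Normalization: ∫|Ψ|² dx = 0.78524.
⟨x⟩ = 0.0000 and ⟨x²⟩ = 1.3838.
(Δx)² = 1.3838 − (0.0000)² = 1.3838.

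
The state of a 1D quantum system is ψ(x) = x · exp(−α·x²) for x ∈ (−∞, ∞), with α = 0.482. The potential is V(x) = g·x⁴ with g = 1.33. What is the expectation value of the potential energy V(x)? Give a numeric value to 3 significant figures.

5.37

⟨V⟩ = ∫ V(x)·|ψ|² dx / ∫|ψ|² dx.
Expand each integrand as polynomial × e^(−2αx²) and use ∫x^(2j)·e^(−2αx²) dx = (2j−1)!!/(4α)^j · √(π/(2α)), odd powers → 0; here √(π/(2α)) = 1.8052.
State is unnormalized: ∫|ψ|² dx = 0.93633, and ∫ψ*·V(x)·ψ dx = 5.0253, so ⟨V⟩ = 5.0253 / 0.93633.
⟨V⟩ = 5.3670.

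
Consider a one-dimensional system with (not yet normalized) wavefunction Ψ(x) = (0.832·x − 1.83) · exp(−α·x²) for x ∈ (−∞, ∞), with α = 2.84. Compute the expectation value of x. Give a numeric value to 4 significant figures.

⟨x⟩ = ∫ x·|Ψ|² dx / ∫|Ψ|² dx (integrals over the domain).
Expand each integrand as polynomial × e^(−2αx²) and use ∫x^(2j)·e^(−2αx²) dx = (2j−1)!!/(4α)^j · √(π/(2α)), odd powers → 0; here √(π/(2α)) = 0.74371.
State is unnormalized: ∫|Ψ|² dx = 2.5359, and ∫Ψ*·x·Ψ dx = -0.19935, so ⟨x⟩ = -0.19935 / 2.5359.
⟨x⟩ = -0.078613.

-0.07861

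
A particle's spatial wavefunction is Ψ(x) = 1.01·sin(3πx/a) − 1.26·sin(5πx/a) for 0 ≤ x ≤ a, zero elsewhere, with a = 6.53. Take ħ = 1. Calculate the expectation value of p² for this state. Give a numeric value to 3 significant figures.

p² Ψ = −ħ² d²Ψ/dx²; ⟨p²⟩ = −ħ² ∫ Ψ*·Ψ'' dx / ∫|Ψ|² dx.
d²/dx² sin(jπx/a) = −(jπ/a)²·sin(jπx/a); on 0 ≤ x ≤ a, ∫sin²(jπx/a) dx = a/2 and ∫sin(jπx/a)·sin(lπx/a) dx = 0 for j ≠ l, so only diagonal terms survive in ∫|Ψ|² and ∫Ψ·Ψ″; ∫Ψ·Ψ′ dx = [Ψ²/2] between the walls = 0.
State is unnormalized: ∫|Ψ|² dx = 8.5141, and ∫Ψ*·(−ħ² Ψ'') dx = 36.932, so ⟨p²⟩ = 36.932 / 8.5141.
⟨p²⟩ = 4.3378.

4.34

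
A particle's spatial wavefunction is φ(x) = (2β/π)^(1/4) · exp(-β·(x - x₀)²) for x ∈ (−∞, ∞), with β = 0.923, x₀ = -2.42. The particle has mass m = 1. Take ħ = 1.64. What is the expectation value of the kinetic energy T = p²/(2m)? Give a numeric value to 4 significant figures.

T = −(ħ²/2m) d²/dx², so ⟨T⟩ = −(ħ²/2m) ∫ φ*·φ'' dx; with m = 1.
Gaussian moments (u = x − x₀): ∫u^(2j)·e^(−2βu²) du = (2j−1)!!/(4β)^j · √(π/(2β)), odd powers integrate to 0; here √(π/(2β)) = 1.3045. Derivatives: d/dx e^(−βu²) = −2βu·e^(−βu²), d²/dx² e^(−βu²) = (4β²u² − 2β)·e^(−βu²).
⟨T⟩ = 1.2413.

1.241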